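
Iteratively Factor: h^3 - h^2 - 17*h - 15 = (h + 1)*(h^2 - 2*h - 15) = (h + 1)*(h + 3)*(h - 5)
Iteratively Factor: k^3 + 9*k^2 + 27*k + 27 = (k + 3)*(k^2 + 6*k + 9) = (k + 3)^2*(k + 3)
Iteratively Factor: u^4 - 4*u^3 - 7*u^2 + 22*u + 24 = (u - 3)*(u^3 - u^2 - 10*u - 8) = (u - 4)*(u - 3)*(u^2 + 3*u + 2) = (u - 4)*(u - 3)*(u + 2)*(u + 1)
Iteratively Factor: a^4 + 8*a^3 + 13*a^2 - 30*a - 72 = (a + 3)*(a^3 + 5*a^2 - 2*a - 24) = (a - 2)*(a + 3)*(a^2 + 7*a + 12) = (a - 2)*(a + 3)*(a + 4)*(a + 3)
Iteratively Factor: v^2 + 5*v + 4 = (v + 1)*(v + 4)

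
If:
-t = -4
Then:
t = 4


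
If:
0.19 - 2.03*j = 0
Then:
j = 0.09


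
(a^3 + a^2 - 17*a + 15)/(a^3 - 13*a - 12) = (-a^3 - a^2 + 17*a - 15)/(-a^3 + 13*a + 12)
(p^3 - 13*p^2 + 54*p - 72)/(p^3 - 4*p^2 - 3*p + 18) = (p^2 - 10*p + 24)/(p^2 - p - 6)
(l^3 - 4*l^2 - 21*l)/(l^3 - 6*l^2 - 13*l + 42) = l/(l - 2)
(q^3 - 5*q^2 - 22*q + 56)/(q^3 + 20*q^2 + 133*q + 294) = (q^3 - 5*q^2 - 22*q + 56)/(q^3 + 20*q^2 + 133*q + 294)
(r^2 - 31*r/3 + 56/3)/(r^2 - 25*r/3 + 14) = (r - 8)/(r - 6)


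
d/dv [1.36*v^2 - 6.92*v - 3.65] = 2.72*v - 6.92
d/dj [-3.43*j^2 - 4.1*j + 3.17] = -6.86*j - 4.1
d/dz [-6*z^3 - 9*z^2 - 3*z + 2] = -18*z^2 - 18*z - 3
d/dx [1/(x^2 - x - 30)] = (1 - 2*x)/(-x^2 + x + 30)^2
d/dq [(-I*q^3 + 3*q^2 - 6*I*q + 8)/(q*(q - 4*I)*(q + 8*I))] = (q^4 - 52*I*q^3 + 48*q^2 - 64*I*q - 256)/(q^2*(q^4 + 8*I*q^3 + 48*q^2 + 256*I*q + 1024))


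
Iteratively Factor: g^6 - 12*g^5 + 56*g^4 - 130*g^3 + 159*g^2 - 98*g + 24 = (g - 2)*(g^5 - 10*g^4 + 36*g^3 - 58*g^2 + 43*g - 12) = (g - 3)*(g - 2)*(g^4 - 7*g^3 + 15*g^2 - 13*g + 4) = (g - 3)*(g - 2)*(g - 1)*(g^3 - 6*g^2 + 9*g - 4) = (g - 3)*(g - 2)*(g - 1)^2*(g^2 - 5*g + 4) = (g - 3)*(g - 2)*(g - 1)^3*(g - 4)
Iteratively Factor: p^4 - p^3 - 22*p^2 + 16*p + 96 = (p + 2)*(p^3 - 3*p^2 - 16*p + 48) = (p - 3)*(p + 2)*(p^2 - 16) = (p - 4)*(p - 3)*(p + 2)*(p + 4)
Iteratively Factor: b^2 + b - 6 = (b + 3)*(b - 2)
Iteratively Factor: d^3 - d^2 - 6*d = (d)*(d^2 - d - 6) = d*(d + 2)*(d - 3)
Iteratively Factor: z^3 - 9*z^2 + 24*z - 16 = (z - 4)*(z^2 - 5*z + 4) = (z - 4)*(z - 1)*(z - 4)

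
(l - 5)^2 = l^2 - 10*l + 25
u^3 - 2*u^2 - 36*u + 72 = (u - 6)*(u - 2)*(u + 6)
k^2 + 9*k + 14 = (k + 2)*(k + 7)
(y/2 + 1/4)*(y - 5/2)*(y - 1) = y^3/2 - 3*y^2/2 + 3*y/8 + 5/8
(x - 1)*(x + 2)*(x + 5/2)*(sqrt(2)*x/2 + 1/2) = sqrt(2)*x^4/2 + x^3/2 + 7*sqrt(2)*x^3/4 + sqrt(2)*x^2/4 + 7*x^2/4 - 5*sqrt(2)*x/2 + x/4 - 5/2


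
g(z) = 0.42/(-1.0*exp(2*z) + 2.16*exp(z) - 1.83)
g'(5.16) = 0.00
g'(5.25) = 0.00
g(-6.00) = -0.23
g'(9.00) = 0.00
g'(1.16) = 0.22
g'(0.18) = 0.26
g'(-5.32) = -0.00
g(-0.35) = -0.52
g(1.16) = -0.08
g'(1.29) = 0.15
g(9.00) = 0.00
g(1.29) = -0.06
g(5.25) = -0.00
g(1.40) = -0.04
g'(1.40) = 0.11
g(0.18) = -0.62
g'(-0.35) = -0.34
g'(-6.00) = 0.00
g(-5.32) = -0.23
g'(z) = 0.42*(2.0*exp(2*z) - 2.16*exp(z))/(-1.0*exp(2*z) + 2.16*exp(z) - 1.83)^2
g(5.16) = -0.00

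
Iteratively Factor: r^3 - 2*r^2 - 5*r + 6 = (r - 3)*(r^2 + r - 2) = (r - 3)*(r - 1)*(r + 2)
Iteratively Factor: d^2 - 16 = (d + 4)*(d - 4)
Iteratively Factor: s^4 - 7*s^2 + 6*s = (s - 2)*(s^3 + 2*s^2 - 3*s) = s*(s - 2)*(s^2 + 2*s - 3) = s*(s - 2)*(s + 3)*(s - 1)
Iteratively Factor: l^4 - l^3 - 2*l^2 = (l)*(l^3 - l^2 - 2*l) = l^2*(l^2 - l - 2) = l^2*(l + 1)*(l - 2)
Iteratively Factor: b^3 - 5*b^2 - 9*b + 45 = (b - 5)*(b^2 - 9) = (b - 5)*(b - 3)*(b + 3)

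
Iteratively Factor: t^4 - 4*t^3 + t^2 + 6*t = (t - 3)*(t^3 - t^2 - 2*t) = (t - 3)*(t + 1)*(t^2 - 2*t) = (t - 3)*(t - 2)*(t + 1)*(t)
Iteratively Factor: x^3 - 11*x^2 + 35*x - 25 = (x - 5)*(x^2 - 6*x + 5) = (x - 5)*(x - 1)*(x - 5)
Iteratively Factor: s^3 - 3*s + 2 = (s - 1)*(s^2 + s - 2) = (s - 1)^2*(s + 2)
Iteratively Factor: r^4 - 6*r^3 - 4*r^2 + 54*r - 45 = (r - 5)*(r^3 - r^2 - 9*r + 9) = (r - 5)*(r - 1)*(r^2 - 9) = (r - 5)*(r - 1)*(r + 3)*(r - 3)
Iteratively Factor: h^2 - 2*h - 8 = (h - 4)*(h + 2)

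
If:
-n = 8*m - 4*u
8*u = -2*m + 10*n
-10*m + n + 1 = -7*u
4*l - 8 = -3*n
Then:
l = 353/163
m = -16/163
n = -36/163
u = -41/163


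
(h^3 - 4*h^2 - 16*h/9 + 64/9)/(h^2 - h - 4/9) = (3*h^2 - 8*h - 16)/(3*h + 1)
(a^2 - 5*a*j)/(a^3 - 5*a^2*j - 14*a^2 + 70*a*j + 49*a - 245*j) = a/(a^2 - 14*a + 49)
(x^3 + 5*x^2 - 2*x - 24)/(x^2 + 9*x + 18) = (x^2 + 2*x - 8)/(x + 6)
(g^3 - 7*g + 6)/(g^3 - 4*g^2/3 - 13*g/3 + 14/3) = 3*(g^2 + g - 6)/(3*g^2 - g - 14)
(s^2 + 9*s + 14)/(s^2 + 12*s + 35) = (s + 2)/(s + 5)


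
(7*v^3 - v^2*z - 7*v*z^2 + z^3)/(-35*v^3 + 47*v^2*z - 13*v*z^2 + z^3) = (v + z)/(-5*v + z)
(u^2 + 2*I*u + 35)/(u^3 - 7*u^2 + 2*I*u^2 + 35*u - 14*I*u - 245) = 1/(u - 7)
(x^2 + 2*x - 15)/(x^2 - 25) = (x - 3)/(x - 5)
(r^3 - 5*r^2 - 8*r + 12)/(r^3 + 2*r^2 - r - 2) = (r - 6)/(r + 1)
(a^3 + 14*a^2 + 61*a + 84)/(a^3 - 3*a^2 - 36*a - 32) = (a^2 + 10*a + 21)/(a^2 - 7*a - 8)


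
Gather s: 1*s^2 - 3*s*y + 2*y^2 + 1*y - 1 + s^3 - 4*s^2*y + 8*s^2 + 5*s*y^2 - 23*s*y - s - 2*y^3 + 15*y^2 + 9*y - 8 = s^3 + s^2*(9 - 4*y) + s*(5*y^2 - 26*y - 1) - 2*y^3 + 17*y^2 + 10*y - 9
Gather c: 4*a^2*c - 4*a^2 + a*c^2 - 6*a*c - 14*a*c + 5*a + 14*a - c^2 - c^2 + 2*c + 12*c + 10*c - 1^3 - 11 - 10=-4*a^2 + 19*a + c^2*(a - 2) + c*(4*a^2 - 20*a + 24) - 22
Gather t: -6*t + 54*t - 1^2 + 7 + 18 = 48*t + 24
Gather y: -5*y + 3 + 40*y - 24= 35*y - 21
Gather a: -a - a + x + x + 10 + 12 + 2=-2*a + 2*x + 24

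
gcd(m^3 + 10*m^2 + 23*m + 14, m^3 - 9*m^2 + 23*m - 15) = 1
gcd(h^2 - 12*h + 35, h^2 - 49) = h - 7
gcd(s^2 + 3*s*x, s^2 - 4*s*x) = s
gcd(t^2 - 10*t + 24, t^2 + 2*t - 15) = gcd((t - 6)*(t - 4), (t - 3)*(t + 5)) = 1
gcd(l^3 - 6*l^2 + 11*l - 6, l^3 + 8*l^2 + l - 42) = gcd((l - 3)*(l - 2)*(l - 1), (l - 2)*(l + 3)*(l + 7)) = l - 2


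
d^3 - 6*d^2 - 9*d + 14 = (d - 7)*(d - 1)*(d + 2)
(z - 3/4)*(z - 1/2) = z^2 - 5*z/4 + 3/8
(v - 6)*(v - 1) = v^2 - 7*v + 6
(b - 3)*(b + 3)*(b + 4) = b^3 + 4*b^2 - 9*b - 36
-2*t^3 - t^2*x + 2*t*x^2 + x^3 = (-t + x)*(t + x)*(2*t + x)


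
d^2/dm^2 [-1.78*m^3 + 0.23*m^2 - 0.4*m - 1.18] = 0.46 - 10.68*m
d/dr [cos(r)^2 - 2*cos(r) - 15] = 2*(1 - cos(r))*sin(r)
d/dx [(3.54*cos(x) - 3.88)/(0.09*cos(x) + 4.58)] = -16.5624*sin(x)/(0.09*cos(x) + 4.58)^2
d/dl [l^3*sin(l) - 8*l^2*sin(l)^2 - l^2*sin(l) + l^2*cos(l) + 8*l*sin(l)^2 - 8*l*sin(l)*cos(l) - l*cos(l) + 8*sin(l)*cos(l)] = l^3*cos(l) + 2*l^2*sin(l) - 8*l^2*sin(2*l) - l^2*cos(l) - l*sin(l) + 8*l*sin(2*l) + 2*l*cos(l) - 8*l - cos(l) + 4*sqrt(2)*cos(2*l + pi/4) + 4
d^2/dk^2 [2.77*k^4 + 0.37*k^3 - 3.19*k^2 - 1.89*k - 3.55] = 33.24*k^2 + 2.22*k - 6.38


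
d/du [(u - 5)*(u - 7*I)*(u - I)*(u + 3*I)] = 4*u^3 + u^2*(-15 - 15*I) + u*(34 + 50*I) - 85 - 21*I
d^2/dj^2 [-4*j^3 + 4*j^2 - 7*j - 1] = 8 - 24*j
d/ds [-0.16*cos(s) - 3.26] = 0.16*sin(s)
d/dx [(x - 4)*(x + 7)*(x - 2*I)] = 3*x^2 + x*(6 - 4*I) - 28 - 6*I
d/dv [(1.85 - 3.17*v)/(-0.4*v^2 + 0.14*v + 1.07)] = (-1.268*v^2 + 1.48*v - 3.6509)/(0.16*v^4 - 0.112*v^3 - 0.8364*v^2 + 0.2996*v + 1.1449)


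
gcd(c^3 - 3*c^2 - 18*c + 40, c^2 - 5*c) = c - 5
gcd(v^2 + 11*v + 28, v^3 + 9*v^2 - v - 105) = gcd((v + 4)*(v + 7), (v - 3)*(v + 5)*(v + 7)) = v + 7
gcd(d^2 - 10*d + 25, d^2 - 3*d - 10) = d - 5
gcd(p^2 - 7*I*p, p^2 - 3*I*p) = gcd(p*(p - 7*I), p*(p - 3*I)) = p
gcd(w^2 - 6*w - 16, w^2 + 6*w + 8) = w + 2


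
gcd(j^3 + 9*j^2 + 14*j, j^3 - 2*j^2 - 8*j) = j^2 + 2*j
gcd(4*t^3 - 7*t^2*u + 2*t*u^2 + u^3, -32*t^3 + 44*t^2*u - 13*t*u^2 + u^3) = t - u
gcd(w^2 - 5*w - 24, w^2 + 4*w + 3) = w + 3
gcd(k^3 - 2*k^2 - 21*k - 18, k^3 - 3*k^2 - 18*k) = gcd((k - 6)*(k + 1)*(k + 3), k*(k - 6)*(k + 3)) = k^2 - 3*k - 18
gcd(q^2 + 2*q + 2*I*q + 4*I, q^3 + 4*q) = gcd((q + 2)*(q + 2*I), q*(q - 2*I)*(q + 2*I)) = q + 2*I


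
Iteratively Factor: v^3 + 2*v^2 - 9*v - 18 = (v - 3)*(v^2 + 5*v + 6) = (v - 3)*(v + 2)*(v + 3)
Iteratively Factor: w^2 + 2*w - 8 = (w + 4)*(w - 2)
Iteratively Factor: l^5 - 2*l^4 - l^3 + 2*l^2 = (l + 1)*(l^4 - 3*l^3 + 2*l^2) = l*(l + 1)*(l^3 - 3*l^2 + 2*l) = l*(l - 1)*(l + 1)*(l^2 - 2*l) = l^2*(l - 1)*(l + 1)*(l - 2)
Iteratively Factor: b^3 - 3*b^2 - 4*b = (b + 1)*(b^2 - 4*b) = b*(b + 1)*(b - 4)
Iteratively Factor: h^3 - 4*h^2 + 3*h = (h - 1)*(h^2 - 3*h) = (h - 3)*(h - 1)*(h)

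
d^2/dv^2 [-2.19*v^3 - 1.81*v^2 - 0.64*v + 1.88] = -13.14*v - 3.62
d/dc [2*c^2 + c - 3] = 4*c + 1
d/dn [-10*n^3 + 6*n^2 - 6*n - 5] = -30*n^2 + 12*n - 6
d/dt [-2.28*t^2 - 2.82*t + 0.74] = -4.56*t - 2.82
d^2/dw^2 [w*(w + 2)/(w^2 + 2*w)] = 0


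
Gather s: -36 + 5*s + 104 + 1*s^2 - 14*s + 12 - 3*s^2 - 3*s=-2*s^2 - 12*s + 80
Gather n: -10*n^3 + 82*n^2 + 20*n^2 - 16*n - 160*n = -10*n^3 + 102*n^2 - 176*n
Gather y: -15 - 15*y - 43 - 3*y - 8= -18*y - 66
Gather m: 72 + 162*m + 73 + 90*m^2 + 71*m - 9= 90*m^2 + 233*m + 136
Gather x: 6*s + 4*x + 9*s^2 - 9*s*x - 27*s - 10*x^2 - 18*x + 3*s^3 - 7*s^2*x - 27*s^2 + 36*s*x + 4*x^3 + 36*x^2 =3*s^3 - 18*s^2 - 21*s + 4*x^3 + 26*x^2 + x*(-7*s^2 + 27*s - 14)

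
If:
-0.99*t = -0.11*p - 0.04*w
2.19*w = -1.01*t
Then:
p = -19.8784878487849*w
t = -2.16831683168317*w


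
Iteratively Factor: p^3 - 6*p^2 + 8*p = (p - 2)*(p^2 - 4*p) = (p - 4)*(p - 2)*(p)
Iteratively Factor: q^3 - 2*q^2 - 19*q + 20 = (q - 1)*(q^2 - q - 20) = (q - 1)*(q + 4)*(q - 5)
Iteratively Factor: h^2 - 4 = (h - 2)*(h + 2)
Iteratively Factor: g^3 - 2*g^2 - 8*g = (g + 2)*(g^2 - 4*g) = g*(g + 2)*(g - 4)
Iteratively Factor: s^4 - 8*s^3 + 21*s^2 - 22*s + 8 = (s - 1)*(s^3 - 7*s^2 + 14*s - 8) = (s - 2)*(s - 1)*(s^2 - 5*s + 4) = (s - 2)*(s - 1)^2*(s - 4)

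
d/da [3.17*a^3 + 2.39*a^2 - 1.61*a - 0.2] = 9.51*a^2 + 4.78*a - 1.61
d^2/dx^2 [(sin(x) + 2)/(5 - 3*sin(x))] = 11*(3*sin(x)^2 + 5*sin(x) - 6)/(3*sin(x) - 5)^3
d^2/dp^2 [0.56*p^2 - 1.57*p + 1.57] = 1.12000000000000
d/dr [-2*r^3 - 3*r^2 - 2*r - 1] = -6*r^2 - 6*r - 2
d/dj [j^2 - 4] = 2*j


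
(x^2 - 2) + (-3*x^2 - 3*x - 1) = -2*x^2 - 3*x - 3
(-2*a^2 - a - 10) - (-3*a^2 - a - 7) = a^2 - 3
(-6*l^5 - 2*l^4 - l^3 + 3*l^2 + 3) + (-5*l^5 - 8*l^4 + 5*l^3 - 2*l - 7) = -11*l^5 - 10*l^4 + 4*l^3 + 3*l^2 - 2*l - 4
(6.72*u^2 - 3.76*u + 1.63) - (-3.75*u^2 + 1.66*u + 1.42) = 10.47*u^2 - 5.42*u + 0.21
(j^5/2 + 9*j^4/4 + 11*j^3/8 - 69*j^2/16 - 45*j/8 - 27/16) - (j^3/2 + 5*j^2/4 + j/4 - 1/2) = j^5/2 + 9*j^4/4 + 7*j^3/8 - 89*j^2/16 - 47*j/8 - 19/16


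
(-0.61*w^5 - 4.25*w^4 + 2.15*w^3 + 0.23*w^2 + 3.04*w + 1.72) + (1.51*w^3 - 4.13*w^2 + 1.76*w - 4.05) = -0.61*w^5 - 4.25*w^4 + 3.66*w^3 - 3.9*w^2 + 4.8*w - 2.33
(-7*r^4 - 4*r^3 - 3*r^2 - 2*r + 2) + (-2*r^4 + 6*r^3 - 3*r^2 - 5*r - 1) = -9*r^4 + 2*r^3 - 6*r^2 - 7*r + 1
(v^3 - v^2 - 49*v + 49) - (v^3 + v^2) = -2*v^2 - 49*v + 49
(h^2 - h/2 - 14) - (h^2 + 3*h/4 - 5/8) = -5*h/4 - 107/8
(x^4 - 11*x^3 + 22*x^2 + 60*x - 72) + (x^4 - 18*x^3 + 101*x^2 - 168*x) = 2*x^4 - 29*x^3 + 123*x^2 - 108*x - 72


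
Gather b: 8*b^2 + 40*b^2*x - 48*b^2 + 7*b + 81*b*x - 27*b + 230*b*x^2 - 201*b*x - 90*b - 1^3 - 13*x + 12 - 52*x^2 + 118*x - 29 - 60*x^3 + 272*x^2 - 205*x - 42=b^2*(40*x - 40) + b*(230*x^2 - 120*x - 110) - 60*x^3 + 220*x^2 - 100*x - 60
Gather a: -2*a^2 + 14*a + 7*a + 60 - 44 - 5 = -2*a^2 + 21*a + 11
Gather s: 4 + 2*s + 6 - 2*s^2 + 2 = -2*s^2 + 2*s + 12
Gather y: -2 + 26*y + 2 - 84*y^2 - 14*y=-84*y^2 + 12*y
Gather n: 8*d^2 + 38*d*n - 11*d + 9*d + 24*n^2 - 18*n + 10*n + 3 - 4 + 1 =8*d^2 - 2*d + 24*n^2 + n*(38*d - 8)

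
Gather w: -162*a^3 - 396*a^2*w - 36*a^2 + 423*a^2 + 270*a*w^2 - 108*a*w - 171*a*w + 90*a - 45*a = -162*a^3 + 387*a^2 + 270*a*w^2 + 45*a + w*(-396*a^2 - 279*a)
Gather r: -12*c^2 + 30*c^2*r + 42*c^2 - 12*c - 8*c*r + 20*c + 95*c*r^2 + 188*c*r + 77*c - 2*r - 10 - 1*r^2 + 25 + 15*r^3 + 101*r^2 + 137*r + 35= 30*c^2 + 85*c + 15*r^3 + r^2*(95*c + 100) + r*(30*c^2 + 180*c + 135) + 50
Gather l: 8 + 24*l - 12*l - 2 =12*l + 6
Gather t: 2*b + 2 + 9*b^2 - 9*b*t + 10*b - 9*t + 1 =9*b^2 + 12*b + t*(-9*b - 9) + 3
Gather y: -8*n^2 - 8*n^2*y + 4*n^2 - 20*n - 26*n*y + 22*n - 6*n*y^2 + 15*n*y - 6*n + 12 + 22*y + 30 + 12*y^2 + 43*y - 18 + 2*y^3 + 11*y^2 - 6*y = -4*n^2 - 4*n + 2*y^3 + y^2*(23 - 6*n) + y*(-8*n^2 - 11*n + 59) + 24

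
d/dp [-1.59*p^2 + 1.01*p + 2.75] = 1.01 - 3.18*p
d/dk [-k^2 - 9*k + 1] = -2*k - 9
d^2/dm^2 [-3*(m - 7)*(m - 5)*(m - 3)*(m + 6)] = -36*m^2 + 162*m + 114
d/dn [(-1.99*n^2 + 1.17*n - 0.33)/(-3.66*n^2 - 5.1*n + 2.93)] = (14.4312*n^2 - 14.077*n + 1.7451)/(13.3956*n^4 + 37.332*n^3 + 4.5624*n^2 - 29.886*n + 8.5849)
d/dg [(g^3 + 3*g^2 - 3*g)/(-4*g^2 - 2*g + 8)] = (-g^4 - g^3 + 3*g^2/2 + 12*g - 6)/(4*g^4 + 4*g^3 - 15*g^2 - 8*g + 16)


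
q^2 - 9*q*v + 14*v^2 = (q - 7*v)*(q - 2*v)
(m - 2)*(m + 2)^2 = m^3 + 2*m^2 - 4*m - 8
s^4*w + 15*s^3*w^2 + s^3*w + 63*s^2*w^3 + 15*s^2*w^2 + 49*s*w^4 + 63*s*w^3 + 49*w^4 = (s + w)*(s + 7*w)^2*(s*w + w)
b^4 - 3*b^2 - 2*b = b*(b - 2)*(b + 1)^2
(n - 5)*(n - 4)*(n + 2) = n^3 - 7*n^2 + 2*n + 40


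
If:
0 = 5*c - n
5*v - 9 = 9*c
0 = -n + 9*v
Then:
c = -81/56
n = -405/56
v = -45/56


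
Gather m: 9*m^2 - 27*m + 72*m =9*m^2 + 45*m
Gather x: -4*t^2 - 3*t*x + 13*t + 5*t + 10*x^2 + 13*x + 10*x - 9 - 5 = -4*t^2 + 18*t + 10*x^2 + x*(23 - 3*t) - 14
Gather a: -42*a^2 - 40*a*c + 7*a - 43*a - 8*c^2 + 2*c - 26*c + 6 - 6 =-42*a^2 + a*(-40*c - 36) - 8*c^2 - 24*c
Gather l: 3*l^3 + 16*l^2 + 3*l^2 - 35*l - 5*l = 3*l^3 + 19*l^2 - 40*l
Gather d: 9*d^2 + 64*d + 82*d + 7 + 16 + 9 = 9*d^2 + 146*d + 32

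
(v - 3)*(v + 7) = v^2 + 4*v - 21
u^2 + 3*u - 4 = (u - 1)*(u + 4)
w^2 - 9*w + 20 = (w - 5)*(w - 4)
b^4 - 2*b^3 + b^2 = b^2*(b - 1)^2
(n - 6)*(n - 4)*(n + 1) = n^3 - 9*n^2 + 14*n + 24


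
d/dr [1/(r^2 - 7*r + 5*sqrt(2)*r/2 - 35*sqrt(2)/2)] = 2*(-4*r - 5*sqrt(2) + 14)/(2*r^2 - 14*r + 5*sqrt(2)*r - 35*sqrt(2))^2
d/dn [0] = 0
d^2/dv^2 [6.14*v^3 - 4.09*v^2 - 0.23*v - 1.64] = 36.84*v - 8.18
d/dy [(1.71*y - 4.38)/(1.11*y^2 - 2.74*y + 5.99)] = (-1.8981*y^2 + 9.7236*y - 1.7583)/(1.2321*y^4 - 6.0828*y^3 + 20.8054*y^2 - 32.8252*y + 35.8801)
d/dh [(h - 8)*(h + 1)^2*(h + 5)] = 4*h^3 - 3*h^2 - 90*h - 83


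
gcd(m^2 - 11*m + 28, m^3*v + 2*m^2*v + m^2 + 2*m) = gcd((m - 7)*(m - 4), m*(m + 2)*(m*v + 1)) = 1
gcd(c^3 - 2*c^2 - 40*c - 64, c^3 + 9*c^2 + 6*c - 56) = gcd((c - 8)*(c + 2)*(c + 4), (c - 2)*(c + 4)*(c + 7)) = c + 4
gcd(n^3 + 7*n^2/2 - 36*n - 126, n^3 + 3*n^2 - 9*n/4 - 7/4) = n + 7/2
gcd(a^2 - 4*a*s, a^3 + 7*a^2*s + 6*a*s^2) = a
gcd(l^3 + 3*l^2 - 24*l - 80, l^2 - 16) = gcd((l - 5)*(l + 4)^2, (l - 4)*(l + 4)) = l + 4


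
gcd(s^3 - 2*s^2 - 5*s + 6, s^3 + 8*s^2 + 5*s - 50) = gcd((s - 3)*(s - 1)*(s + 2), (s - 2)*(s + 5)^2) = 1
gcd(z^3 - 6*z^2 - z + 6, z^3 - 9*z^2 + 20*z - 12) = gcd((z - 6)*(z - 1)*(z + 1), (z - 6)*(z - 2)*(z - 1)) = z^2 - 7*z + 6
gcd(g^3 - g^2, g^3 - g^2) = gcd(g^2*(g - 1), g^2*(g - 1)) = g^3 - g^2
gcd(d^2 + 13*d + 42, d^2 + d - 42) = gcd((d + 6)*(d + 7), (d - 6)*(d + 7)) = d + 7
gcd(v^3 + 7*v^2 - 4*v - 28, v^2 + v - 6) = v - 2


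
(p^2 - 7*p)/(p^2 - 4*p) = (p - 7)/(p - 4)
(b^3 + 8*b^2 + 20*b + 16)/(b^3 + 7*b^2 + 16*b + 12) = (b + 4)/(b + 3)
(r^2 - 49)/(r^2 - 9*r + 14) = (r + 7)/(r - 2)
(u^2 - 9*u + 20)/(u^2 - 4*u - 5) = (u - 4)/(u + 1)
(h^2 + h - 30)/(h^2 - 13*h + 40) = (h + 6)/(h - 8)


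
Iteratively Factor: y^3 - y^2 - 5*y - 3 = (y - 3)*(y^2 + 2*y + 1) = (y - 3)*(y + 1)*(y + 1)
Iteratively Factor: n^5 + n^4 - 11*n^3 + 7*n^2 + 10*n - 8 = (n - 1)*(n^4 + 2*n^3 - 9*n^2 - 2*n + 8) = (n - 1)*(n + 1)*(n^3 + n^2 - 10*n + 8) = (n - 2)*(n - 1)*(n + 1)*(n^2 + 3*n - 4) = (n - 2)*(n - 1)*(n + 1)*(n + 4)*(n - 1)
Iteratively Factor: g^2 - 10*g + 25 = (g - 5)*(g - 5)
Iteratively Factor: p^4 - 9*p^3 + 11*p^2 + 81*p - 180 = (p - 3)*(p^3 - 6*p^2 - 7*p + 60) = (p - 3)*(p + 3)*(p^2 - 9*p + 20) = (p - 5)*(p - 3)*(p + 3)*(p - 4)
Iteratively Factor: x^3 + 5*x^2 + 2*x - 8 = (x + 4)*(x^2 + x - 2) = (x - 1)*(x + 4)*(x + 2)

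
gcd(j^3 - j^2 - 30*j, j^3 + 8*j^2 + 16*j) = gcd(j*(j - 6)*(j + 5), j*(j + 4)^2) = j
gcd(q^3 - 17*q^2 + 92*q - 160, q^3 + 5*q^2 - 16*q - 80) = q - 4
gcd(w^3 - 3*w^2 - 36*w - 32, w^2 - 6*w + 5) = 1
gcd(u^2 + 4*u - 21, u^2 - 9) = u - 3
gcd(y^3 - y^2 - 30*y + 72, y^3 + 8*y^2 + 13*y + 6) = y + 6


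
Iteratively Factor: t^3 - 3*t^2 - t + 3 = (t - 3)*(t^2 - 1) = (t - 3)*(t + 1)*(t - 1)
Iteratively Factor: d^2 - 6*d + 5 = (d - 5)*(d - 1)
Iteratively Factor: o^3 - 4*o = (o - 2)*(o^2 + 2*o) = (o - 2)*(o + 2)*(o)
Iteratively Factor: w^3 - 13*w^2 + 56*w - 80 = (w - 4)*(w^2 - 9*w + 20) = (w - 5)*(w - 4)*(w - 4)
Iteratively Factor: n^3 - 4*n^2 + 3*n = (n - 3)*(n^2 - n) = n*(n - 3)*(n - 1)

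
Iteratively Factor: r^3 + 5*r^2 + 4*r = (r)*(r^2 + 5*r + 4) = r*(r + 1)*(r + 4)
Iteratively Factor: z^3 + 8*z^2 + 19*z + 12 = (z + 1)*(z^2 + 7*z + 12) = (z + 1)*(z + 4)*(z + 3)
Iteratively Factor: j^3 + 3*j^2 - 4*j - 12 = (j + 3)*(j^2 - 4) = (j + 2)*(j + 3)*(j - 2)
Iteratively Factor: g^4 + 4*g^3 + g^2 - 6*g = (g - 1)*(g^3 + 5*g^2 + 6*g) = (g - 1)*(g + 3)*(g^2 + 2*g) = (g - 1)*(g + 2)*(g + 3)*(g)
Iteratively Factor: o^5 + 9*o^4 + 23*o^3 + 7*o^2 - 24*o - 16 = (o + 1)*(o^4 + 8*o^3 + 15*o^2 - 8*o - 16) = (o + 1)*(o + 4)*(o^3 + 4*o^2 - o - 4) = (o + 1)*(o + 4)^2*(o^2 - 1) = (o + 1)^2*(o + 4)^2*(o - 1)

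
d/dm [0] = 0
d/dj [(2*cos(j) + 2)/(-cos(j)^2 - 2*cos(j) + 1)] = 2*(sin(j)^2 - 2*cos(j) - 4)*sin(j)/(-sin(j)^2 + 2*cos(j))^2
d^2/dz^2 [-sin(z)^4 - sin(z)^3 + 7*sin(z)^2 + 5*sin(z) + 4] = 16*sin(z)^4 + 9*sin(z)^3 - 40*sin(z)^2 - 11*sin(z) + 14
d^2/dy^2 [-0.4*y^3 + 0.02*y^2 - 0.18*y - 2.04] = 0.04 - 2.4*y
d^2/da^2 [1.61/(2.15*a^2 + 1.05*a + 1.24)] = (-14.88445*a^2 - 7.26915*a + 1.61*(4.3*a + 1.05)*(8.6*a + 2.1) - 8.58452)/(2.15*a^2 + 1.05*a + 1.24)^3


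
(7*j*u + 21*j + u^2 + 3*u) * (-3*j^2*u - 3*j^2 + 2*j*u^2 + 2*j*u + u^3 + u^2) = -21*j^3*u^2 - 84*j^3*u - 63*j^3 + 11*j^2*u^3 + 44*j^2*u^2 + 33*j^2*u + 9*j*u^4 + 36*j*u^3 + 27*j*u^2 + u^5 + 4*u^4 + 3*u^3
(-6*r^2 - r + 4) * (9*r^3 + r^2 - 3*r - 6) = -54*r^5 - 15*r^4 + 53*r^3 + 43*r^2 - 6*r - 24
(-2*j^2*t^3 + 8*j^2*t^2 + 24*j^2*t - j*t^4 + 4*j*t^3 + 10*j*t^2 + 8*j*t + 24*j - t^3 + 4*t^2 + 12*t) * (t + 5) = -2*j^2*t^4 - 2*j^2*t^3 + 64*j^2*t^2 + 120*j^2*t - j*t^5 - j*t^4 + 30*j*t^3 + 58*j*t^2 + 64*j*t + 120*j - t^4 - t^3 + 32*t^2 + 60*t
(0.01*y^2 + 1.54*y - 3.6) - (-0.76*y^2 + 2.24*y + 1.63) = 0.77*y^2 - 0.7*y - 5.23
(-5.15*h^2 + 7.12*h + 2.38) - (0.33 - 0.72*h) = -5.15*h^2 + 7.84*h + 2.05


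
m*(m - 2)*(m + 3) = m^3 + m^2 - 6*m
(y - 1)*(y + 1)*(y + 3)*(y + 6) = y^4 + 9*y^3 + 17*y^2 - 9*y - 18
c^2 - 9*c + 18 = (c - 6)*(c - 3)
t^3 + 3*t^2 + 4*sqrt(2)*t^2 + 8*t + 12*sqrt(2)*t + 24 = (t + 3)*(t + 2*sqrt(2))^2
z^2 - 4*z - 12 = (z - 6)*(z + 2)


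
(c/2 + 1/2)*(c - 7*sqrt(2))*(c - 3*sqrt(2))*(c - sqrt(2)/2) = c^4/2 - 21*sqrt(2)*c^3/4 + c^3/2 - 21*sqrt(2)*c^2/4 + 26*c^2 - 21*sqrt(2)*c/2 + 26*c - 21*sqrt(2)/2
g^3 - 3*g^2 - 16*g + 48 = (g - 4)*(g - 3)*(g + 4)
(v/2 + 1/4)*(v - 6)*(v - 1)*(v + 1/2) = v^4/2 - 3*v^3 - 3*v^2/8 + 17*v/8 + 3/4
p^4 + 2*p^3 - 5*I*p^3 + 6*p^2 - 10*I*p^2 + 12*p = p*(p + 2)*(p - 6*I)*(p + I)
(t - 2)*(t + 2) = t^2 - 4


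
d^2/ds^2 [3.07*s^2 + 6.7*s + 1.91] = 6.14000000000000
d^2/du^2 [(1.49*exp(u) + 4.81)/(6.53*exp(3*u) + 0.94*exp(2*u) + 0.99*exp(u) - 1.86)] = (254.139764*exp(6*u) + 1873.362315*exp(5*u) + 287.559114*exp(4*u) + 313.06843*exp(3*u) + 554.850936*exp(2*u) + 41.097183*exp(u) + 14.011938)*exp(u)/(278.445077*exp(9*u) + 120.247338*exp(8*u) + 143.953197*exp(7*u) - 200.64473*exp(6*u) - 46.677861*exp(5*u) - 74.312658*exp(4*u) + 58.358367*exp(3*u) + 4.287114*exp(2*u) + 10.275012*exp(u) - 6.434856)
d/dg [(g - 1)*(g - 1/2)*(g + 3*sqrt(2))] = 3*g^2 - 3*g + 6*sqrt(2)*g - 9*sqrt(2)/2 + 1/2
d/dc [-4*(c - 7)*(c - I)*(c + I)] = -12*c^2 + 56*c - 4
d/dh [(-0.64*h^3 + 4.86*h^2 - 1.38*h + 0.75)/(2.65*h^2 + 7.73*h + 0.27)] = (-1.696*h^4 - 9.8944*h^3 + 40.7064*h^2 - 1.3506*h - 6.1701)/(7.0225*h^4 + 40.969*h^3 + 61.1839*h^2 + 4.1742*h + 0.0729)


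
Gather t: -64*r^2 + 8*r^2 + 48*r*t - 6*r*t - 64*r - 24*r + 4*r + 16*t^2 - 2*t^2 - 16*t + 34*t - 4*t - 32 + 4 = -56*r^2 - 84*r + 14*t^2 + t*(42*r + 14) - 28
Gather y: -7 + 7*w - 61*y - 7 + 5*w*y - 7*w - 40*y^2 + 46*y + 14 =-40*y^2 + y*(5*w - 15)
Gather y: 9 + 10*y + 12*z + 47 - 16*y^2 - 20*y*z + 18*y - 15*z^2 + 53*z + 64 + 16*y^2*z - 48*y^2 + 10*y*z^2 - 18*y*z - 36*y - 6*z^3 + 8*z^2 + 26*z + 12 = y^2*(16*z - 64) + y*(10*z^2 - 38*z - 8) - 6*z^3 - 7*z^2 + 91*z + 132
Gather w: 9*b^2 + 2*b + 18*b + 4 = 9*b^2 + 20*b + 4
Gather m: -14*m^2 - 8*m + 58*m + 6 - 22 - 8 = -14*m^2 + 50*m - 24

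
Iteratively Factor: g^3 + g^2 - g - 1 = (g + 1)*(g^2 - 1) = (g + 1)^2*(g - 1)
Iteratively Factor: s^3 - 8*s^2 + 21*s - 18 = (s - 2)*(s^2 - 6*s + 9) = (s - 3)*(s - 2)*(s - 3)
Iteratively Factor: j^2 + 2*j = (j)*(j + 2)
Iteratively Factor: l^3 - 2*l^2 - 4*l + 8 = (l - 2)*(l^2 - 4) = (l - 2)^2*(l + 2)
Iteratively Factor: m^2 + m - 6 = (m + 3)*(m - 2)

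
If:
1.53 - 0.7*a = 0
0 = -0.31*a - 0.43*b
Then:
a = 2.19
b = -1.58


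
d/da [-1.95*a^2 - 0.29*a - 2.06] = -3.9*a - 0.29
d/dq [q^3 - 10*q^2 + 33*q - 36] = 3*q^2 - 20*q + 33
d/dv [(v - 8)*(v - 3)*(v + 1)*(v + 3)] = 4*v^3 - 21*v^2 - 34*v + 63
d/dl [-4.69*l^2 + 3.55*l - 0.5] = 3.55 - 9.38*l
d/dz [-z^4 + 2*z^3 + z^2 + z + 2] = -4*z^3 + 6*z^2 + 2*z + 1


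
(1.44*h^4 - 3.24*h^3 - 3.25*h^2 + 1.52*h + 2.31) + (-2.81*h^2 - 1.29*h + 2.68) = 1.44*h^4 - 3.24*h^3 - 6.06*h^2 + 0.23*h + 4.99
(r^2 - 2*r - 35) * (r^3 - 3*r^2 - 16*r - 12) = r^5 - 5*r^4 - 45*r^3 + 125*r^2 + 584*r + 420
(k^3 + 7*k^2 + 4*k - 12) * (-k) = -k^4 - 7*k^3 - 4*k^2 + 12*k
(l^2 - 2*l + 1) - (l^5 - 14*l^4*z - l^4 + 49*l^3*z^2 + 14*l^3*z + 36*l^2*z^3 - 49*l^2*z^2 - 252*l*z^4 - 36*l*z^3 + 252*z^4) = -l^5 + 14*l^4*z + l^4 - 49*l^3*z^2 - 14*l^3*z - 36*l^2*z^3 + 49*l^2*z^2 + l^2 + 252*l*z^4 + 36*l*z^3 - 2*l - 252*z^4 + 1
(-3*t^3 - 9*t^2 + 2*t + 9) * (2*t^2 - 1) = -6*t^5 - 18*t^4 + 7*t^3 + 27*t^2 - 2*t - 9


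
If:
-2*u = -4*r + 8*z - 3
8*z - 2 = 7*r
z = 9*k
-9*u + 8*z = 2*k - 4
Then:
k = 61/2924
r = -52/731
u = 887/1462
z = 549/2924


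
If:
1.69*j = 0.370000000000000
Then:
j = 0.22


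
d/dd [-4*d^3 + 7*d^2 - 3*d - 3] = -12*d^2 + 14*d - 3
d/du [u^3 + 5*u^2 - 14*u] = 3*u^2 + 10*u - 14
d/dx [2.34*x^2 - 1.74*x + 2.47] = 4.68*x - 1.74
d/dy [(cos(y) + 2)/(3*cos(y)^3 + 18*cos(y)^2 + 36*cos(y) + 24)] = 2*sin(y)/(3*(cos(y) + 2)^3)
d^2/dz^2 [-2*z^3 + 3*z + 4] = -12*z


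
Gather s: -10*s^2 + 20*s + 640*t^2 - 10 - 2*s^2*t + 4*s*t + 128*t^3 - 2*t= s^2*(-2*t - 10) + s*(4*t + 20) + 128*t^3 + 640*t^2 - 2*t - 10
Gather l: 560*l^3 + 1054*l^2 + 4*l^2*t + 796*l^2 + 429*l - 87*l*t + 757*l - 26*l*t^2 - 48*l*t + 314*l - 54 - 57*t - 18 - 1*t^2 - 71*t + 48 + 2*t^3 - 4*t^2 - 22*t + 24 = 560*l^3 + l^2*(4*t + 1850) + l*(-26*t^2 - 135*t + 1500) + 2*t^3 - 5*t^2 - 150*t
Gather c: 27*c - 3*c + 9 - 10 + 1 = 24*c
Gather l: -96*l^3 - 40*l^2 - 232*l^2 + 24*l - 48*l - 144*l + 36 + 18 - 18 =-96*l^3 - 272*l^2 - 168*l + 36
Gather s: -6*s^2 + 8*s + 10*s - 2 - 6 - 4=-6*s^2 + 18*s - 12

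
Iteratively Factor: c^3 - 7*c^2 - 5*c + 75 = (c + 3)*(c^2 - 10*c + 25) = (c - 5)*(c + 3)*(c - 5)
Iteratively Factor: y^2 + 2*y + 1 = (y + 1)*(y + 1)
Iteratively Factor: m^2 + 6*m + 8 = (m + 2)*(m + 4)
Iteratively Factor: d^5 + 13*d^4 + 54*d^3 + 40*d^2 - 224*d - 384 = (d - 2)*(d^4 + 15*d^3 + 84*d^2 + 208*d + 192) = (d - 2)*(d + 4)*(d^3 + 11*d^2 + 40*d + 48) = (d - 2)*(d + 4)^2*(d^2 + 7*d + 12) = (d - 2)*(d + 3)*(d + 4)^2*(d + 4)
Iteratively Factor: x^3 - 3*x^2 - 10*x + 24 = (x - 4)*(x^2 + x - 6) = (x - 4)*(x + 3)*(x - 2)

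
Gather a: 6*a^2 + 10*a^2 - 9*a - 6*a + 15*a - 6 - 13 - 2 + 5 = 16*a^2 - 16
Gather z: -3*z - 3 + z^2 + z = z^2 - 2*z - 3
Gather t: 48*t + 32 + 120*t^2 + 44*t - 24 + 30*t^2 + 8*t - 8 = 150*t^2 + 100*t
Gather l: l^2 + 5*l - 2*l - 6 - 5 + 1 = l^2 + 3*l - 10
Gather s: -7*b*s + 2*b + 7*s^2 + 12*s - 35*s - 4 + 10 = 2*b + 7*s^2 + s*(-7*b - 23) + 6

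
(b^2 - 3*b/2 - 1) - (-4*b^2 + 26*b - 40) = 5*b^2 - 55*b/2 + 39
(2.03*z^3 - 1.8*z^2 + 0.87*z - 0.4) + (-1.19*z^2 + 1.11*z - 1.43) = 2.03*z^3 - 2.99*z^2 + 1.98*z - 1.83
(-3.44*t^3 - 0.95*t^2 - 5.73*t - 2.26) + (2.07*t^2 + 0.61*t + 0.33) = -3.44*t^3 + 1.12*t^2 - 5.12*t - 1.93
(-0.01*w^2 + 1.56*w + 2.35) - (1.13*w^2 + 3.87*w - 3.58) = -1.14*w^2 - 2.31*w + 5.93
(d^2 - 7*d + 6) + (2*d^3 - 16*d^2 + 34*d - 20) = 2*d^3 - 15*d^2 + 27*d - 14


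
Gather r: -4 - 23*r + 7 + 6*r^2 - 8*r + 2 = 6*r^2 - 31*r + 5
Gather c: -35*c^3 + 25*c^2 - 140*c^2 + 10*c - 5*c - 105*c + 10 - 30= -35*c^3 - 115*c^2 - 100*c - 20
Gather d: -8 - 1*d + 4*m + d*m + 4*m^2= d*(m - 1) + 4*m^2 + 4*m - 8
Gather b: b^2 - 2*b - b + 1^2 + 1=b^2 - 3*b + 2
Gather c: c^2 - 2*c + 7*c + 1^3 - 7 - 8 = c^2 + 5*c - 14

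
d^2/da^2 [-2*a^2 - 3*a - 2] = -4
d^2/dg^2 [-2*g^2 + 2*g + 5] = -4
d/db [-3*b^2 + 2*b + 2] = 2 - 6*b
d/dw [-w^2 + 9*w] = 9 - 2*w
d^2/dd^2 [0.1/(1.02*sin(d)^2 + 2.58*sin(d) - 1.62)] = (-0.41616*sin(d)^4 - 0.78948*sin(d)^3 - 0.70236*sin(d)^2 + 1.161*sin(d) + 1.66176)/(1.02*sin(d)^2 + 2.58*sin(d) - 1.62)^3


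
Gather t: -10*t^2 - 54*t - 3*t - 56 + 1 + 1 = -10*t^2 - 57*t - 54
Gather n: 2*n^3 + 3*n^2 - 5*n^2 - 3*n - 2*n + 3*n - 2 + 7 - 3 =2*n^3 - 2*n^2 - 2*n + 2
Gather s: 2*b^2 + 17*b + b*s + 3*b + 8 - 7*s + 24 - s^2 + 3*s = 2*b^2 + 20*b - s^2 + s*(b - 4) + 32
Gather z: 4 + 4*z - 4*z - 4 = 0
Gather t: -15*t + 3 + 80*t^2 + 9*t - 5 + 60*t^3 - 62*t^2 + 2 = 60*t^3 + 18*t^2 - 6*t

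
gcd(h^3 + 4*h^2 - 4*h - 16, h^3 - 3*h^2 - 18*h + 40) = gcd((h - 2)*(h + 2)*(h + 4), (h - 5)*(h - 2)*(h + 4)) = h^2 + 2*h - 8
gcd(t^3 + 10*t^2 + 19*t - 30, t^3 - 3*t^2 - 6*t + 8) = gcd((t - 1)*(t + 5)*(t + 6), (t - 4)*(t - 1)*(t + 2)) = t - 1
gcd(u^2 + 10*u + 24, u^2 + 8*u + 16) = u + 4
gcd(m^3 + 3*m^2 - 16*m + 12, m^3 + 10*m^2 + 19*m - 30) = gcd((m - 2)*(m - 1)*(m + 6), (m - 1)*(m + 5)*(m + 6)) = m^2 + 5*m - 6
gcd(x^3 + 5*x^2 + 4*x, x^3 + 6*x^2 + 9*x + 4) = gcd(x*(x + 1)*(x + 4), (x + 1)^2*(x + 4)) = x^2 + 5*x + 4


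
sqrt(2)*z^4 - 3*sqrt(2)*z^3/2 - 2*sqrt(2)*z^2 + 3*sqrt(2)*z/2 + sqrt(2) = (z - 2)*(z - 1)*(z + 1)*(sqrt(2)*z + sqrt(2)/2)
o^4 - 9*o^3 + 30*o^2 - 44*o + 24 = (o - 3)*(o - 2)^3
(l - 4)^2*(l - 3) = l^3 - 11*l^2 + 40*l - 48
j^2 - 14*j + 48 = (j - 8)*(j - 6)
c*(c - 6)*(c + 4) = c^3 - 2*c^2 - 24*c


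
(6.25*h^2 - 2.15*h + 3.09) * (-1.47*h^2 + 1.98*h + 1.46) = -9.1875*h^4 + 15.5355*h^3 + 0.3257*h^2 + 2.9792*h + 4.5114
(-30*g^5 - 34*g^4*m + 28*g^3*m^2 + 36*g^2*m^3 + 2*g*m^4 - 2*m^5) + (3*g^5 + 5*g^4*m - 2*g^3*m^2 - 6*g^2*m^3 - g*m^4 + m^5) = -27*g^5 - 29*g^4*m + 26*g^3*m^2 + 30*g^2*m^3 + g*m^4 - m^5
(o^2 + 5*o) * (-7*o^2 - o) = -7*o^4 - 36*o^3 - 5*o^2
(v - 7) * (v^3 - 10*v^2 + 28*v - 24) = v^4 - 17*v^3 + 98*v^2 - 220*v + 168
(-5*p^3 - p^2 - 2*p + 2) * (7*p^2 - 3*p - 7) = -35*p^5 + 8*p^4 + 24*p^3 + 27*p^2 + 8*p - 14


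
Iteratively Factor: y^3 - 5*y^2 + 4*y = (y)*(y^2 - 5*y + 4) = y*(y - 4)*(y - 1)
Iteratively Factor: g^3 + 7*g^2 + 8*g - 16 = (g + 4)*(g^2 + 3*g - 4) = (g + 4)^2*(g - 1)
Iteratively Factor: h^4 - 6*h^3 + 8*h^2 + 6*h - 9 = (h - 1)*(h^3 - 5*h^2 + 3*h + 9) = (h - 1)*(h + 1)*(h^2 - 6*h + 9) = (h - 3)*(h - 1)*(h + 1)*(h - 3)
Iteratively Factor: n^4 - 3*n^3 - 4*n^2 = (n)*(n^3 - 3*n^2 - 4*n) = n^2*(n^2 - 3*n - 4) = n^2*(n + 1)*(n - 4)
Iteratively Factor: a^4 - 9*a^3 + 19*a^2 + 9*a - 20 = (a - 4)*(a^3 - 5*a^2 - a + 5) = (a - 4)*(a + 1)*(a^2 - 6*a + 5) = (a - 5)*(a - 4)*(a + 1)*(a - 1)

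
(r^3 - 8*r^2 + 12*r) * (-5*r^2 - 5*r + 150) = -5*r^5 + 35*r^4 + 130*r^3 - 1260*r^2 + 1800*r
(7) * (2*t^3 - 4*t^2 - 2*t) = 14*t^3 - 28*t^2 - 14*t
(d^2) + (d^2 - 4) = 2*d^2 - 4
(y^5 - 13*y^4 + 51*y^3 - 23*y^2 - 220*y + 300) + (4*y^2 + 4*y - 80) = y^5 - 13*y^4 + 51*y^3 - 19*y^2 - 216*y + 220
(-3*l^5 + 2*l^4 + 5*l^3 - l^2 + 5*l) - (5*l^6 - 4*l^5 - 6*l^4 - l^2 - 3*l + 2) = -5*l^6 + l^5 + 8*l^4 + 5*l^3 + 8*l - 2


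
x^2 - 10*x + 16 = (x - 8)*(x - 2)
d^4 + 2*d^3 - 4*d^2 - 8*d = d*(d - 2)*(d + 2)^2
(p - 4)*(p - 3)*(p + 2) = p^3 - 5*p^2 - 2*p + 24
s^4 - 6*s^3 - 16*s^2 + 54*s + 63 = (s - 7)*(s - 3)*(s + 1)*(s + 3)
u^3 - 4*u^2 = u^2*(u - 4)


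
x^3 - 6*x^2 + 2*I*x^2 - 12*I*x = x*(x - 6)*(x + 2*I)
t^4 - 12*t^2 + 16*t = t*(t - 2)^2*(t + 4)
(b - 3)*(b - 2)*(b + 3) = b^3 - 2*b^2 - 9*b + 18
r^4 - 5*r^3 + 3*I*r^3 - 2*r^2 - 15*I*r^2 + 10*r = r*(r - 5)*(r + I)*(r + 2*I)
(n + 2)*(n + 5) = n^2 + 7*n + 10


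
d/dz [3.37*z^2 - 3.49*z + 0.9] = 6.74*z - 3.49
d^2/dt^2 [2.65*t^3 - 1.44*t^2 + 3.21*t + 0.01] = 15.9*t - 2.88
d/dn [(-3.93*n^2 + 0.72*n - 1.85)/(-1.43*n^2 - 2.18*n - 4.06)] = (9.597*n^2 + 26.6206*n - 6.9562)/(2.0449*n^4 + 6.2348*n^3 + 16.364*n^2 + 17.7016*n + 16.4836)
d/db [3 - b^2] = -2*b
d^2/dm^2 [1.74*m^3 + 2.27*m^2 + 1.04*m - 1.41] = 10.44*m + 4.54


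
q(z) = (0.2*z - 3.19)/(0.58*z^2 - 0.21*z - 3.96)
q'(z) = (0.21 - 1.16*z)*(0.2*z - 3.19)/(0.58*z^2 - 0.21*z - 3.96)^2 + 0.2/(0.58*z^2 - 0.21*z - 3.96) = (-0.116*z^2 + 3.7004*z - 1.4619)/(0.3364*z^4 - 0.2436*z^3 - 4.5495*z^2 + 1.6632*z + 15.6816)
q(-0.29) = 0.84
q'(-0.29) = -0.17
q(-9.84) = -0.10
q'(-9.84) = -0.02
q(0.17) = 0.79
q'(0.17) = -0.05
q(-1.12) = 1.14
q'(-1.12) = -0.64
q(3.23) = -1.80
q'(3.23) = 4.65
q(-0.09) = 0.81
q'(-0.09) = -0.12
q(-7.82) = -0.14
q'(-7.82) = -0.03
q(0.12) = 0.80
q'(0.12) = -0.06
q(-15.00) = -0.05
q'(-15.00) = -0.00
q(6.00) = -0.13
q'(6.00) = 0.07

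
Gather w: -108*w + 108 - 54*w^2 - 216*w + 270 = -54*w^2 - 324*w + 378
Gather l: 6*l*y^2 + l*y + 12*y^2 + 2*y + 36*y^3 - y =l*(6*y^2 + y) + 36*y^3 + 12*y^2 + y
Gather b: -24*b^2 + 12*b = -24*b^2 + 12*b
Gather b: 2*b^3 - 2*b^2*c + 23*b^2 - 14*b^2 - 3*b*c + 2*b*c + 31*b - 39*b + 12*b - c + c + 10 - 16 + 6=2*b^3 + b^2*(9 - 2*c) + b*(4 - c)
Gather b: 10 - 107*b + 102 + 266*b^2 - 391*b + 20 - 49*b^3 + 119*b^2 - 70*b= -49*b^3 + 385*b^2 - 568*b + 132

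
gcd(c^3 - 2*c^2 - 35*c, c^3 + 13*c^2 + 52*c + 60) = c + 5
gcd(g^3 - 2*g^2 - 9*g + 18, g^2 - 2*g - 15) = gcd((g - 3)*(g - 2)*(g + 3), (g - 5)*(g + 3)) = g + 3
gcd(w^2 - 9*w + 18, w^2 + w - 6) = 1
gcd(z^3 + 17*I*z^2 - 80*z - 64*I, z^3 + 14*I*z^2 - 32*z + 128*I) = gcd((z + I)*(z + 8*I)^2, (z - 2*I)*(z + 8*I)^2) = z^2 + 16*I*z - 64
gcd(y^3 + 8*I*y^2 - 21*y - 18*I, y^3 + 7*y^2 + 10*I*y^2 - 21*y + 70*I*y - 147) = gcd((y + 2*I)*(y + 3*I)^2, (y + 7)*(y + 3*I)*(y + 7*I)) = y + 3*I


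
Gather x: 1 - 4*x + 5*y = -4*x + 5*y + 1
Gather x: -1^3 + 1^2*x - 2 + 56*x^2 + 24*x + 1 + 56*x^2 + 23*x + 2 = 112*x^2 + 48*x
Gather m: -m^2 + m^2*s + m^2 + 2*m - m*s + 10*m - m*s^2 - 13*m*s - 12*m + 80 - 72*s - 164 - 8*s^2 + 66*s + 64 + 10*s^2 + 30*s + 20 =m^2*s + m*(-s^2 - 14*s) + 2*s^2 + 24*s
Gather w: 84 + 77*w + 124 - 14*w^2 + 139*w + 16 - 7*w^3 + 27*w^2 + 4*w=-7*w^3 + 13*w^2 + 220*w + 224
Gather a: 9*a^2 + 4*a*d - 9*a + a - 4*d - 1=9*a^2 + a*(4*d - 8) - 4*d - 1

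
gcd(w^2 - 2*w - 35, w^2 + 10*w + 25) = w + 5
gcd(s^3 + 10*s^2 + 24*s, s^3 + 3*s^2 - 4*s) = s^2 + 4*s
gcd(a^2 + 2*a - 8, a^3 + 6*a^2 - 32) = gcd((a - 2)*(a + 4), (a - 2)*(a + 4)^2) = a^2 + 2*a - 8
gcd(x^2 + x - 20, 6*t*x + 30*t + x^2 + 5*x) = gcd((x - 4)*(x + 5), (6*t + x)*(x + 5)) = x + 5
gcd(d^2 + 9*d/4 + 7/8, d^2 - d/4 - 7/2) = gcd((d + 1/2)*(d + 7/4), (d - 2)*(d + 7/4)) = d + 7/4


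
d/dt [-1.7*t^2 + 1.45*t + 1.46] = 1.45 - 3.4*t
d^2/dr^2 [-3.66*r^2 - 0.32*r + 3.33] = -7.32000000000000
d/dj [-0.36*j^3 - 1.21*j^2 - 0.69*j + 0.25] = -1.08*j^2 - 2.42*j - 0.69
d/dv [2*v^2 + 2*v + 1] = 4*v + 2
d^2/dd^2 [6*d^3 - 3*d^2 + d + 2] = 36*d - 6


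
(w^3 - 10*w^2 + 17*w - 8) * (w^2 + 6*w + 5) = w^5 - 4*w^4 - 38*w^3 + 44*w^2 + 37*w - 40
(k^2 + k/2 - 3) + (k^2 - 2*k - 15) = 2*k^2 - 3*k/2 - 18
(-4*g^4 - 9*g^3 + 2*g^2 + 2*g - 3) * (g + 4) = -4*g^5 - 25*g^4 - 34*g^3 + 10*g^2 + 5*g - 12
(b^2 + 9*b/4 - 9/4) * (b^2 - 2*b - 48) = b^4 + b^3/4 - 219*b^2/4 - 207*b/2 + 108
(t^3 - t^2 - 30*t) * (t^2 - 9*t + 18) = t^5 - 10*t^4 - 3*t^3 + 252*t^2 - 540*t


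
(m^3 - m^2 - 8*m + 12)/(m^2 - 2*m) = m + 1 - 6/m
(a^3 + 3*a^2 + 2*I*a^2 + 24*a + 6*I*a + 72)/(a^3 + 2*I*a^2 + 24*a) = (a + 3)/a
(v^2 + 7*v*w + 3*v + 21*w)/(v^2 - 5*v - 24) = (v + 7*w)/(v - 8)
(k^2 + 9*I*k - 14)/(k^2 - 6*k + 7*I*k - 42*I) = (k + 2*I)/(k - 6)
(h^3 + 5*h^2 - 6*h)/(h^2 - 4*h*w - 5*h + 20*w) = h*(h^2 + 5*h - 6)/(h^2 - 4*h*w - 5*h + 20*w)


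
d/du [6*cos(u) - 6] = -6*sin(u)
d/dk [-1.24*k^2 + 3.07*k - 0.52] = 3.07 - 2.48*k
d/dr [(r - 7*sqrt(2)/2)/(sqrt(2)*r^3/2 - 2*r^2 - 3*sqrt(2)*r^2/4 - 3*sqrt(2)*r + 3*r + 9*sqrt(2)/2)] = 2*(-4*sqrt(2)*r^3 + 3*sqrt(2)*r^2 + 50*r^2 - 56*sqrt(2)*r - 42*r - 84 + 60*sqrt(2))/(4*r^6 - 16*sqrt(2)*r^5 - 12*r^5 - 7*r^4 + 48*sqrt(2)*r^4 + 48*r^3 + 60*sqrt(2)*r^3 - 288*sqrt(2)*r^2 + 108*r^2 - 432*r + 216*sqrt(2)*r + 324)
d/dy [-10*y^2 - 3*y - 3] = -20*y - 3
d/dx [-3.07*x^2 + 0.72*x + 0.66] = 0.72 - 6.14*x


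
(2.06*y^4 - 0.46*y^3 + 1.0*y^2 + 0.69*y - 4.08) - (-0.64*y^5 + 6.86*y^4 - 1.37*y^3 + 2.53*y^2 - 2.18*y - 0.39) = 0.64*y^5 - 4.8*y^4 + 0.91*y^3 - 1.53*y^2 + 2.87*y - 3.69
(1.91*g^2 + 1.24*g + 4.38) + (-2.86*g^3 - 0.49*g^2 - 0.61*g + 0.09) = -2.86*g^3 + 1.42*g^2 + 0.63*g + 4.47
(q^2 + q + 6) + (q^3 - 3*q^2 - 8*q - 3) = q^3 - 2*q^2 - 7*q + 3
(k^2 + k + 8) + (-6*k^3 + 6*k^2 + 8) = -6*k^3 + 7*k^2 + k + 16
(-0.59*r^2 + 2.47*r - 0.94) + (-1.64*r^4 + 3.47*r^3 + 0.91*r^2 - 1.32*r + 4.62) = -1.64*r^4 + 3.47*r^3 + 0.32*r^2 + 1.15*r + 3.68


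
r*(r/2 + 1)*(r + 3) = r^3/2 + 5*r^2/2 + 3*r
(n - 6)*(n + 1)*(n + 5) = n^3 - 31*n - 30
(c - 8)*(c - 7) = c^2 - 15*c + 56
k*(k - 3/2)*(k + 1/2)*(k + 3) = k^4 + 2*k^3 - 15*k^2/4 - 9*k/4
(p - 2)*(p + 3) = p^2 + p - 6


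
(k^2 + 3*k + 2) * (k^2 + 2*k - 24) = k^4 + 5*k^3 - 16*k^2 - 68*k - 48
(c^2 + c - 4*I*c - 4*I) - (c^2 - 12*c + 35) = 13*c - 4*I*c - 35 - 4*I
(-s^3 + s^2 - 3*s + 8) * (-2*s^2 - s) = 2*s^5 - s^4 + 5*s^3 - 13*s^2 - 8*s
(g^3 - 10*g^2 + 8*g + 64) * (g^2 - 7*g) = g^5 - 17*g^4 + 78*g^3 + 8*g^2 - 448*g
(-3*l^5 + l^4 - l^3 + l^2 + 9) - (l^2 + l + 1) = -3*l^5 + l^4 - l^3 - l + 8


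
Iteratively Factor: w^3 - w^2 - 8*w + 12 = (w - 2)*(w^2 + w - 6) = (w - 2)*(w + 3)*(w - 2)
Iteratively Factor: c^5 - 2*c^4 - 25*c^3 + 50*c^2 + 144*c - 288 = (c + 3)*(c^4 - 5*c^3 - 10*c^2 + 80*c - 96) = (c + 3)*(c + 4)*(c^3 - 9*c^2 + 26*c - 24) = (c - 2)*(c + 3)*(c + 4)*(c^2 - 7*c + 12) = (c - 4)*(c - 2)*(c + 3)*(c + 4)*(c - 3)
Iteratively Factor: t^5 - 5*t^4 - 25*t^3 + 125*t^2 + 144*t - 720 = (t + 3)*(t^4 - 8*t^3 - t^2 + 128*t - 240) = (t + 3)*(t + 4)*(t^3 - 12*t^2 + 47*t - 60) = (t - 5)*(t + 3)*(t + 4)*(t^2 - 7*t + 12) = (t - 5)*(t - 4)*(t + 3)*(t + 4)*(t - 3)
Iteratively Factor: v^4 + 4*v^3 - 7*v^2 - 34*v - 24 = (v + 4)*(v^3 - 7*v - 6) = (v + 2)*(v + 4)*(v^2 - 2*v - 3) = (v + 1)*(v + 2)*(v + 4)*(v - 3)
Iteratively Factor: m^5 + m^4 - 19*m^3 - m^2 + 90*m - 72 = (m - 2)*(m^4 + 3*m^3 - 13*m^2 - 27*m + 36) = (m - 2)*(m - 1)*(m^3 + 4*m^2 - 9*m - 36) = (m - 2)*(m - 1)*(m + 4)*(m^2 - 9) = (m - 2)*(m - 1)*(m + 3)*(m + 4)*(m - 3)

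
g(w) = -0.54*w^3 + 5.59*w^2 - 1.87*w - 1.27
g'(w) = -1.62*w^2 + 11.18*w - 1.87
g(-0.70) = 2.96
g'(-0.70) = -10.49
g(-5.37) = 253.59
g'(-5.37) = -108.62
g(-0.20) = -0.67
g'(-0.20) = -4.17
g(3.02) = 29.19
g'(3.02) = 17.12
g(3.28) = 33.68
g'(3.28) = 17.37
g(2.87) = 26.64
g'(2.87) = 16.87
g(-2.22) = 36.34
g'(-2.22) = -34.67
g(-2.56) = 49.21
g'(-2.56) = -41.11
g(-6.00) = 327.83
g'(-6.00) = -127.27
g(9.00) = 41.03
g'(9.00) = -32.47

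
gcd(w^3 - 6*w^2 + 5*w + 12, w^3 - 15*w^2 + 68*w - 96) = w^2 - 7*w + 12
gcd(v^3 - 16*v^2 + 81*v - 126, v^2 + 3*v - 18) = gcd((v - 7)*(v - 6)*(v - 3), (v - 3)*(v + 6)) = v - 3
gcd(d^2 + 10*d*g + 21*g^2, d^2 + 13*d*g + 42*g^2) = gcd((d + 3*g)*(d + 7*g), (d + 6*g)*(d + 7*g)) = d + 7*g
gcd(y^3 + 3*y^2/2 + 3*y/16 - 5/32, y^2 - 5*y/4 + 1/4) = y - 1/4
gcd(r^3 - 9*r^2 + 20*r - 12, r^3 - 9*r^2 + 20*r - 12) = r^3 - 9*r^2 + 20*r - 12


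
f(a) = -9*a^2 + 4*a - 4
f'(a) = 4 - 18*a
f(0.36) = -3.73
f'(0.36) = -2.48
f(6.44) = -351.50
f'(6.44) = -111.92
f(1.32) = -14.40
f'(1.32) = -19.76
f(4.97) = -206.43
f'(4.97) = -85.46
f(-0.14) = -4.74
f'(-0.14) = 6.52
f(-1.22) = -22.28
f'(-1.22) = 25.96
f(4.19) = -145.24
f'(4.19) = -71.42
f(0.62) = -4.98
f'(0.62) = -7.16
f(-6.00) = -352.00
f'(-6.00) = 112.00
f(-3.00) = -97.00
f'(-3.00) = 58.00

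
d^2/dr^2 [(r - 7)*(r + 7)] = 2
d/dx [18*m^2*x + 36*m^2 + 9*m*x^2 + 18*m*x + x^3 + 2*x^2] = 18*m^2 + 18*m*x + 18*m + 3*x^2 + 4*x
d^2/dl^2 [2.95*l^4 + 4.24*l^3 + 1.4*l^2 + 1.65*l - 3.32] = 35.4*l^2 + 25.44*l + 2.8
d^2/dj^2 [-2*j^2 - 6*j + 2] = -4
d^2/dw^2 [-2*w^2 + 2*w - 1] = -4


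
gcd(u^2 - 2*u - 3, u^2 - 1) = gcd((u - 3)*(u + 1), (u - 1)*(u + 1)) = u + 1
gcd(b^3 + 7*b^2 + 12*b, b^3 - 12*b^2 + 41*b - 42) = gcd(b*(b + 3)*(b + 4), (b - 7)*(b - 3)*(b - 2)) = 1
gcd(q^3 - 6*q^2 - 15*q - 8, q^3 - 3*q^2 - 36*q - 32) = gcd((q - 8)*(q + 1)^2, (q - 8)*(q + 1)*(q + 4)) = q^2 - 7*q - 8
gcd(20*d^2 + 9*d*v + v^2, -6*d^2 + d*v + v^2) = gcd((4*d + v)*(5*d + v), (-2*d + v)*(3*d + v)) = 1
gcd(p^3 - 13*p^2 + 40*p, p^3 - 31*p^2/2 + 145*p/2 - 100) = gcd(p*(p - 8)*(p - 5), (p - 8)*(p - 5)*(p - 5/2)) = p^2 - 13*p + 40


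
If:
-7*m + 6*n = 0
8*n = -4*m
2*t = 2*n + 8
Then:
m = 0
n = 0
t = 4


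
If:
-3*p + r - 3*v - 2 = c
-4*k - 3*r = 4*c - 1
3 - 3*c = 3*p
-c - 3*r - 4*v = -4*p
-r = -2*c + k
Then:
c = 45/179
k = -271/179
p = 134/179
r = 361/179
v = -148/179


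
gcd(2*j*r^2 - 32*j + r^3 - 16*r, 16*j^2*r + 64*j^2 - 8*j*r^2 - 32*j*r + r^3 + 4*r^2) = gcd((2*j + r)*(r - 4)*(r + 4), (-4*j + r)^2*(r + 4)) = r + 4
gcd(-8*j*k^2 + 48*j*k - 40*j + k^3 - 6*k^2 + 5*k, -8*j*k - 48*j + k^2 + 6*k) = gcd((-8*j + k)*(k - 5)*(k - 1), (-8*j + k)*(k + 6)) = 8*j - k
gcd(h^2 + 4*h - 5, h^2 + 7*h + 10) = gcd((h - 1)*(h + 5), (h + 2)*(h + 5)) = h + 5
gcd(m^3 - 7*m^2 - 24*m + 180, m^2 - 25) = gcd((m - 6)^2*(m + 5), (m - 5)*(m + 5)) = m + 5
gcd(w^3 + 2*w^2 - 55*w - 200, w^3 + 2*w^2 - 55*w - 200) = w^3 + 2*w^2 - 55*w - 200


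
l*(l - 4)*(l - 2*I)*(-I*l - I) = -I*l^4 - 2*l^3 + 3*I*l^3 + 6*l^2 + 4*I*l^2 + 8*l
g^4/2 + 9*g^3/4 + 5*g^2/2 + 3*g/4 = g*(g/2 + 1/2)*(g + 1/2)*(g + 3)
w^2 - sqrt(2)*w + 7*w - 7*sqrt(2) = (w + 7)*(w - sqrt(2))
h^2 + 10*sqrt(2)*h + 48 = (h + 4*sqrt(2))*(h + 6*sqrt(2))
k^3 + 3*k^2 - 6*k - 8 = (k - 2)*(k + 1)*(k + 4)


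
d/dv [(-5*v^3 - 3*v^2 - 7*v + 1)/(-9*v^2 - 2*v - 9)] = (45*v^4 + 20*v^3 + 78*v^2 + 72*v + 65)/(81*v^4 + 36*v^3 + 166*v^2 + 36*v + 81)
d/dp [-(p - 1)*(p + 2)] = -2*p - 1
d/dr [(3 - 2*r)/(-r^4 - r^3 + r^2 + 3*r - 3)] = (-6*r^4 + 8*r^3 + 11*r^2 - 6*r - 3)/(r^8 + 2*r^7 - r^6 - 8*r^5 + r^4 + 12*r^3 + 3*r^2 - 18*r + 9)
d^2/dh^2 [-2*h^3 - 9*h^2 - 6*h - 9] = -12*h - 18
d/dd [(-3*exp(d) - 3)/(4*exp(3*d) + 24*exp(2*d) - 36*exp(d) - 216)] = 3*(3*(exp(d) + 1)*(exp(2*d) + 4*exp(d) - 3) - exp(3*d) - 6*exp(2*d) + 9*exp(d) + 54)*exp(d)/(4*(exp(3*d) + 6*exp(2*d) - 9*exp(d) - 54)^2)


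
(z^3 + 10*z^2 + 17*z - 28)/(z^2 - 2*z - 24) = (z^2 + 6*z - 7)/(z - 6)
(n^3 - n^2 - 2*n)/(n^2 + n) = n - 2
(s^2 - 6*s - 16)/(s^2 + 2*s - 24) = (s^2 - 6*s - 16)/(s^2 + 2*s - 24)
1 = 1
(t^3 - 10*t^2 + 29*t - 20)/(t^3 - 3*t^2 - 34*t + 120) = (t - 1)/(t + 6)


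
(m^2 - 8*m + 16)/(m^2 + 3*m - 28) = (m - 4)/(m + 7)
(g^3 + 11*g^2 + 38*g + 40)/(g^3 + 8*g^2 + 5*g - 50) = (g^2 + 6*g + 8)/(g^2 + 3*g - 10)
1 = 1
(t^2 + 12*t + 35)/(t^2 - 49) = (t + 5)/(t - 7)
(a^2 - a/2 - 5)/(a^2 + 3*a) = (a^2 - a/2 - 5)/(a*(a + 3))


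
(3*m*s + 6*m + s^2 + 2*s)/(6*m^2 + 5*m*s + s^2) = (s + 2)/(2*m + s)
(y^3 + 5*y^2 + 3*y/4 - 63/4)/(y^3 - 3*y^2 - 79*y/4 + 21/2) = (2*y^2 + 3*y - 9)/(2*y^2 - 13*y + 6)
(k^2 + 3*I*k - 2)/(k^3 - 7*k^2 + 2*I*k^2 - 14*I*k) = (k + I)/(k*(k - 7))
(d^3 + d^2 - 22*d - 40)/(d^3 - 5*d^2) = 1 + 6/d + 8/d^2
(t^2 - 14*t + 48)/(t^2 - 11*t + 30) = (t - 8)/(t - 5)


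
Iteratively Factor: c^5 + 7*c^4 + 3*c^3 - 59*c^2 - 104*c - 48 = (c - 3)*(c^4 + 10*c^3 + 33*c^2 + 40*c + 16) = (c - 3)*(c + 4)*(c^3 + 6*c^2 + 9*c + 4) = (c - 3)*(c + 4)^2*(c^2 + 2*c + 1) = (c - 3)*(c + 1)*(c + 4)^2*(c + 1)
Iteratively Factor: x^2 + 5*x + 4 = (x + 1)*(x + 4)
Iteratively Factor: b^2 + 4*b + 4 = (b + 2)*(b + 2)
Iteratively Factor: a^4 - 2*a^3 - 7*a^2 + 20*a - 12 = (a - 1)*(a^3 - a^2 - 8*a + 12) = (a - 1)*(a + 3)*(a^2 - 4*a + 4) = (a - 2)*(a - 1)*(a + 3)*(a - 2)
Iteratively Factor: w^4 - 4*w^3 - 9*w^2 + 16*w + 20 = (w - 5)*(w^3 + w^2 - 4*w - 4) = (w - 5)*(w + 2)*(w^2 - w - 2) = (w - 5)*(w + 1)*(w + 2)*(w - 2)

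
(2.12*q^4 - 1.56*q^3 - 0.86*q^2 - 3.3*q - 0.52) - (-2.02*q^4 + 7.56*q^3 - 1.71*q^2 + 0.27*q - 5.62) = 4.14*q^4 - 9.12*q^3 + 0.85*q^2 - 3.57*q + 5.1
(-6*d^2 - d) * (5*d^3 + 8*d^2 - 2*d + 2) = -30*d^5 - 53*d^4 + 4*d^3 - 10*d^2 - 2*d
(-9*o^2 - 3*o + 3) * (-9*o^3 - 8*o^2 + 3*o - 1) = 81*o^5 + 99*o^4 - 30*o^3 - 24*o^2 + 12*o - 3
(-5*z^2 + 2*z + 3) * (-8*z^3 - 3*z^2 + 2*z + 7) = 40*z^5 - z^4 - 40*z^3 - 40*z^2 + 20*z + 21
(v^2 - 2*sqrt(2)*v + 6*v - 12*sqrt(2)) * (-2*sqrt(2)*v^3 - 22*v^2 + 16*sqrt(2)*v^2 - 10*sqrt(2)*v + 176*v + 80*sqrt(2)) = -2*sqrt(2)*v^5 - 14*v^4 + 4*sqrt(2)*v^4 + 28*v^3 + 130*sqrt(2)*v^3 - 68*sqrt(2)*v^2 + 712*v^2 - 1632*sqrt(2)*v - 80*v - 1920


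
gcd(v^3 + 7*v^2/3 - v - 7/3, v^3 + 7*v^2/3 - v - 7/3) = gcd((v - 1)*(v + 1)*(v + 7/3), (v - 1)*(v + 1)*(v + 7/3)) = v^3 + 7*v^2/3 - v - 7/3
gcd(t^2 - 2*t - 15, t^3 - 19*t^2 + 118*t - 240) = t - 5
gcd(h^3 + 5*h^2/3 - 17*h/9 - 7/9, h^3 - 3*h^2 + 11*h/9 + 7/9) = h^2 - 2*h/3 - 1/3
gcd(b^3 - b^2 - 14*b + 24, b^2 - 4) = b - 2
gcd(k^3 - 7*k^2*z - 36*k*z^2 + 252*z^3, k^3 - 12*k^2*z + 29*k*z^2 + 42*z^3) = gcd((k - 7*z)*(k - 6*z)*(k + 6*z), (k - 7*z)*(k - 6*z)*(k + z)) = k^2 - 13*k*z + 42*z^2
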